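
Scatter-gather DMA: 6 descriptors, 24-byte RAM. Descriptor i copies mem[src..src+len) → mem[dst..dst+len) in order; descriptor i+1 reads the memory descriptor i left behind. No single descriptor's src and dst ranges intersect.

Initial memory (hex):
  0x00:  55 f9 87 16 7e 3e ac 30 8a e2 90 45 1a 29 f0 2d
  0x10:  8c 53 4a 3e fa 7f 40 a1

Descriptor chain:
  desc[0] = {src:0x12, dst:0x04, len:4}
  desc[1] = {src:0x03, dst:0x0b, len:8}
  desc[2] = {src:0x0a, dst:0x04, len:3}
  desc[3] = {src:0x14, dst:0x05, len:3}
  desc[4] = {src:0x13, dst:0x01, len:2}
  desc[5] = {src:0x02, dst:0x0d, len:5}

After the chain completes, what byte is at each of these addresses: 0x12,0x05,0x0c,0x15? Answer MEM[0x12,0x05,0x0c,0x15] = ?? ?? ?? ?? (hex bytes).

MEM[0x12,0x05,0x0c,0x15] = 90 fa 4a 7f

  after D0: wrote 4B at 0x04 = 4a3efa7f
  after D1: wrote 8B at 0x0b = 164a3efa7f8ae290
  after D2: wrote 3B at 0x04 = 90164a
  after D3: wrote 3B at 0x05 = fa7f40
  after D4: wrote 2B at 0x01 = 3efa
  after D5: wrote 5B at 0x0d = fa1690fa7f
query mem[0x12]=0x90, mem[0x05]=0xfa, mem[0x0c]=0x4a, mem[0x15]=0x7f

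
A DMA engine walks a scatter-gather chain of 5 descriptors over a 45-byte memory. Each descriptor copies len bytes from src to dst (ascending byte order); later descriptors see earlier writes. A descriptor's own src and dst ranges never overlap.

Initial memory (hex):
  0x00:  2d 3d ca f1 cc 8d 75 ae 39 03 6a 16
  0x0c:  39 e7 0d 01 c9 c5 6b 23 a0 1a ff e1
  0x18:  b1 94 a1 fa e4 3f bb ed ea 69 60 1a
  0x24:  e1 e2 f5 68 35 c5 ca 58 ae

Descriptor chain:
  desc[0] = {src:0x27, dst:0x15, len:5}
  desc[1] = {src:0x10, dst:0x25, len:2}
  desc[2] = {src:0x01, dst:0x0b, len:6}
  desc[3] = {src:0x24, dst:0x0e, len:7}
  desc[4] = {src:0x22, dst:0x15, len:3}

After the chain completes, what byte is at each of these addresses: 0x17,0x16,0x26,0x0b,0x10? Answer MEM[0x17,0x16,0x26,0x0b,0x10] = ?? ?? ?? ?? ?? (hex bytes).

MEM[0x17,0x16,0x26,0x0b,0x10] = e1 1a c5 3d c5

#0 dst[0x15+5] := {0x68,0x35,0xc5,0xca,0x58}
#1 dst[0x25+2] := {0xc9,0xc5}
#2 dst[0x0b+6] := {0x3d,0xca,0xf1,0xcc,0x8d,0x75}
#3 dst[0x0e+7] := {0xe1,0xc9,0xc5,0x68,0x35,0xc5,0xca}
#4 dst[0x15+3] := {0x60,0x1a,0xe1}
query mem[0x17]=0xe1, mem[0x16]=0x1a, mem[0x26]=0xc5, mem[0x0b]=0x3d, mem[0x10]=0xc5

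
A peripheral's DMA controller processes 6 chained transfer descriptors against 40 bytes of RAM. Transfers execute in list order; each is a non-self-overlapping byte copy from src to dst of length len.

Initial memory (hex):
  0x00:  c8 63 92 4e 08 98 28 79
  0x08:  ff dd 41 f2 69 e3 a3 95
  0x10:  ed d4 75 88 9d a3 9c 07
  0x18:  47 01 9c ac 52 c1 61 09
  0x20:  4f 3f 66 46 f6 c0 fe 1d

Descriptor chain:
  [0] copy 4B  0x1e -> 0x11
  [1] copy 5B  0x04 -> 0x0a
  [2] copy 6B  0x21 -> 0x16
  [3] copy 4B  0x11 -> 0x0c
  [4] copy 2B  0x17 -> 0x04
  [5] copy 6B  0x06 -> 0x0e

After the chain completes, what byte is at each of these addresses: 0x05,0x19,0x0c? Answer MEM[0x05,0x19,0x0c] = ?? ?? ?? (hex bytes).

MEM[0x05,0x19,0x0c] = 46 f6 61

  after D0: wrote 4B at 0x11 = 61094f3f
  after D1: wrote 5B at 0x0a = 08982879ff
  after D2: wrote 6B at 0x16 = 3f6646f6c0fe
  after D3: wrote 4B at 0x0c = 61094f3f
  after D4: wrote 2B at 0x04 = 6646
  after D5: wrote 6B at 0x0e = 2879ffdd0898
query mem[0x05]=0x46, mem[0x19]=0xf6, mem[0x0c]=0x61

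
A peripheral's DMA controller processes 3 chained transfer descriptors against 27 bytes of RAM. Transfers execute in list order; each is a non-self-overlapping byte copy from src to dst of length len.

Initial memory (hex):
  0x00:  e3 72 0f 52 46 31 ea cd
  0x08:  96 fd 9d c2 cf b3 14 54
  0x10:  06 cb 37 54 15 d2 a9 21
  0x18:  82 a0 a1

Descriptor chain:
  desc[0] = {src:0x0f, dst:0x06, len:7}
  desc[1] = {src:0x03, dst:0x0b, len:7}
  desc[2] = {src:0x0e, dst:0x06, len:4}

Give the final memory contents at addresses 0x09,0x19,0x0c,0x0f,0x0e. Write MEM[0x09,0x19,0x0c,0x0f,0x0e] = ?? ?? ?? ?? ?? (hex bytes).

#0 dst[0x06+7] := {0x54,0x06,0xcb,0x37,0x54,0x15,0xd2}
#1 dst[0x0b+7] := {0x52,0x46,0x31,0x54,0x06,0xcb,0x37}
#2 dst[0x06+4] := {0x54,0x06,0xcb,0x37}
query mem[0x09]=0x37, mem[0x19]=0xa0, mem[0x0c]=0x46, mem[0x0f]=0x06, mem[0x0e]=0x54

MEM[0x09,0x19,0x0c,0x0f,0x0e] = 37 a0 46 06 54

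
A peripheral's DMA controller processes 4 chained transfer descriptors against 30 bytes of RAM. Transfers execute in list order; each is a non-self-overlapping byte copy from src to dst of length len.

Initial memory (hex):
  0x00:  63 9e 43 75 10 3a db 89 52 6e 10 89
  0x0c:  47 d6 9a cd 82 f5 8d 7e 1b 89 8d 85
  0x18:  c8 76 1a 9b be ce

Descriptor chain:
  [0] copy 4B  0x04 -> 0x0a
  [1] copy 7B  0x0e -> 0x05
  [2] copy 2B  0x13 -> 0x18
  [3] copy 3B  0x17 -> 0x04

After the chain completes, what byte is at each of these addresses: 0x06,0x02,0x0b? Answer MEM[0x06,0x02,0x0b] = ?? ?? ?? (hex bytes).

MEM[0x06,0x02,0x0b] = 1b 43 1b

[0] 0x04->0x0a len=4 : 10 3a db 89
[1] 0x0e->0x05 len=7 : 9a cd 82 f5 8d 7e 1b
[2] 0x13->0x18 len=2 : 7e 1b
[3] 0x17->0x04 len=3 : 85 7e 1b
query mem[0x06]=0x1b, mem[0x02]=0x43, mem[0x0b]=0x1b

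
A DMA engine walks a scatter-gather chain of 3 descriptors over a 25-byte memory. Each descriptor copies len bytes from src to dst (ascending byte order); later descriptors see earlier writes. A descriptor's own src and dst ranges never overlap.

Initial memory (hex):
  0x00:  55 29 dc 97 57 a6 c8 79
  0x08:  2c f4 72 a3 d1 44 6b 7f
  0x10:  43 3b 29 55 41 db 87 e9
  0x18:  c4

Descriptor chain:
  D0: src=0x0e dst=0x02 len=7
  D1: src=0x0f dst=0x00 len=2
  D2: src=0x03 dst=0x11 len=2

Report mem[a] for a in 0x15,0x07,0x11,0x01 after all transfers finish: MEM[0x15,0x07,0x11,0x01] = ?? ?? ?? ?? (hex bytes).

MEM[0x15,0x07,0x11,0x01] = db 55 7f 43

D0: mem[0x02..0x08] <- [6b 7f 43 3b 29 55 41]
D1: mem[0x00..0x01] <- [7f 43]
D2: mem[0x11..0x12] <- [7f 43]
query mem[0x15]=0xdb, mem[0x07]=0x55, mem[0x11]=0x7f, mem[0x01]=0x43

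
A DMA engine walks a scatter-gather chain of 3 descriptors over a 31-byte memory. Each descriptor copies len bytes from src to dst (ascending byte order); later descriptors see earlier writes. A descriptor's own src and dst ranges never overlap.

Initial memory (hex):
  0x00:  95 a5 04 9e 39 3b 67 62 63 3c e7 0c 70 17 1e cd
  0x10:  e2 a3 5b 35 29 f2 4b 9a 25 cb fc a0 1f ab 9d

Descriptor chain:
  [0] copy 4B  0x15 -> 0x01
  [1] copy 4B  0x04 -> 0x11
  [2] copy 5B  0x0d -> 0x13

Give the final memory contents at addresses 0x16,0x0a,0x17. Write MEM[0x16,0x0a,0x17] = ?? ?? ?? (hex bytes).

MEM[0x16,0x0a,0x17] = e2 e7 25

#0 dst[0x01+4] := {0xf2,0x4b,0x9a,0x25}
#1 dst[0x11+4] := {0x25,0x3b,0x67,0x62}
#2 dst[0x13+5] := {0x17,0x1e,0xcd,0xe2,0x25}
query mem[0x16]=0xe2, mem[0x0a]=0xe7, mem[0x17]=0x25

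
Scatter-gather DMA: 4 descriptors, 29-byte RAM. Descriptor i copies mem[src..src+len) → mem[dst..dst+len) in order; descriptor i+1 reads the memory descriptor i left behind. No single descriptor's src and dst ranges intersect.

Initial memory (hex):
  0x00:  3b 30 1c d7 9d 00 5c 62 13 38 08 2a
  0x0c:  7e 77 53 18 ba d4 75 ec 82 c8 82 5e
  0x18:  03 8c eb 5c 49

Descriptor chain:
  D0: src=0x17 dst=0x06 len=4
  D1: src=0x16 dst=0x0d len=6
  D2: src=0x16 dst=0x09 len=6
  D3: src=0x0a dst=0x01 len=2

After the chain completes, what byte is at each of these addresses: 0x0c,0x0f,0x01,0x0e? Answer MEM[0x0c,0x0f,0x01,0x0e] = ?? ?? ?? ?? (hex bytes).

#0 dst[0x06+4] := {0x5e,0x03,0x8c,0xeb}
#1 dst[0x0d+6] := {0x82,0x5e,0x03,0x8c,0xeb,0x5c}
#2 dst[0x09+6] := {0x82,0x5e,0x03,0x8c,0xeb,0x5c}
#3 dst[0x01+2] := {0x5e,0x03}
query mem[0x0c]=0x8c, mem[0x0f]=0x03, mem[0x01]=0x5e, mem[0x0e]=0x5c

MEM[0x0c,0x0f,0x01,0x0e] = 8c 03 5e 5c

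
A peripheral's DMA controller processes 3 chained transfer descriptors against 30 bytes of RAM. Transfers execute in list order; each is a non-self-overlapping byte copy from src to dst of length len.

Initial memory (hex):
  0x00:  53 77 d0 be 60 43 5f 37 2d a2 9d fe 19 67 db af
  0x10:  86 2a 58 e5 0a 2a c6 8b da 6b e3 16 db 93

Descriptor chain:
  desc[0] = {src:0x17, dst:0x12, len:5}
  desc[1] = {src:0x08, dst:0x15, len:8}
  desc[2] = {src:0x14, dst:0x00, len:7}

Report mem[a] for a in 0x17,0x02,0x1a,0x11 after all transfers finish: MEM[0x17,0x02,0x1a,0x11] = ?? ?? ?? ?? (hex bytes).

D0: mem[0x12..0x16] <- [8b da 6b e3 16]
D1: mem[0x15..0x1c] <- [2d a2 9d fe 19 67 db af]
D2: mem[0x00..0x06] <- [6b 2d a2 9d fe 19 67]
query mem[0x17]=0x9d, mem[0x02]=0xa2, mem[0x1a]=0x67, mem[0x11]=0x2a

MEM[0x17,0x02,0x1a,0x11] = 9d a2 67 2a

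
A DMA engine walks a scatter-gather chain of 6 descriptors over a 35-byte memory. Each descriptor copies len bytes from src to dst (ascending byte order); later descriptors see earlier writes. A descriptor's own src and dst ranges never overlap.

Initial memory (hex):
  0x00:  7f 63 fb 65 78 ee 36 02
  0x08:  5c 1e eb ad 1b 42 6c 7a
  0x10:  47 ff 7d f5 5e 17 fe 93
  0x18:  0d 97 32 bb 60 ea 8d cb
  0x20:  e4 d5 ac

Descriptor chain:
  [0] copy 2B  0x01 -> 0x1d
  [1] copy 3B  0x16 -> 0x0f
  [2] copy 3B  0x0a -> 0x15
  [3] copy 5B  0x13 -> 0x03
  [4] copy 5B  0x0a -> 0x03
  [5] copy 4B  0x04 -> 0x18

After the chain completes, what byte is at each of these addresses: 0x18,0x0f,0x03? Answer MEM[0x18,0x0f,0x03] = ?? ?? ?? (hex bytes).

MEM[0x18,0x0f,0x03] = ad fe eb

#0 dst[0x1d+2] := {0x63,0xfb}
#1 dst[0x0f+3] := {0xfe,0x93,0x0d}
#2 dst[0x15+3] := {0xeb,0xad,0x1b}
#3 dst[0x03+5] := {0xf5,0x5e,0xeb,0xad,0x1b}
#4 dst[0x03+5] := {0xeb,0xad,0x1b,0x42,0x6c}
#5 dst[0x18+4] := {0xad,0x1b,0x42,0x6c}
query mem[0x18]=0xad, mem[0x0f]=0xfe, mem[0x03]=0xeb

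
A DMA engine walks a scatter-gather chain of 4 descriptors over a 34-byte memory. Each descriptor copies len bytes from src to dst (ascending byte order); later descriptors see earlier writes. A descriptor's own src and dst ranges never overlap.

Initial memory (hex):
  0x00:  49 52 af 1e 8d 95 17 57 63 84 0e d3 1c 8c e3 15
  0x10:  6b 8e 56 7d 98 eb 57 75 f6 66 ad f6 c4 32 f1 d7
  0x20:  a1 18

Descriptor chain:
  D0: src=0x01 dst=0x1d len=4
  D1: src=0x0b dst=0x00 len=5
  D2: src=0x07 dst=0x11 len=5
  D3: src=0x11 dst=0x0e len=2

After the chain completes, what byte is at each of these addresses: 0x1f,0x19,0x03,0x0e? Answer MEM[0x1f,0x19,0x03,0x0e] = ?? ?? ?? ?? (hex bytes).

MEM[0x1f,0x19,0x03,0x0e] = 1e 66 e3 57

#0 dst[0x1d+4] := {0x52,0xaf,0x1e,0x8d}
#1 dst[0x00+5] := {0xd3,0x1c,0x8c,0xe3,0x15}
#2 dst[0x11+5] := {0x57,0x63,0x84,0x0e,0xd3}
#3 dst[0x0e+2] := {0x57,0x63}
query mem[0x1f]=0x1e, mem[0x19]=0x66, mem[0x03]=0xe3, mem[0x0e]=0x57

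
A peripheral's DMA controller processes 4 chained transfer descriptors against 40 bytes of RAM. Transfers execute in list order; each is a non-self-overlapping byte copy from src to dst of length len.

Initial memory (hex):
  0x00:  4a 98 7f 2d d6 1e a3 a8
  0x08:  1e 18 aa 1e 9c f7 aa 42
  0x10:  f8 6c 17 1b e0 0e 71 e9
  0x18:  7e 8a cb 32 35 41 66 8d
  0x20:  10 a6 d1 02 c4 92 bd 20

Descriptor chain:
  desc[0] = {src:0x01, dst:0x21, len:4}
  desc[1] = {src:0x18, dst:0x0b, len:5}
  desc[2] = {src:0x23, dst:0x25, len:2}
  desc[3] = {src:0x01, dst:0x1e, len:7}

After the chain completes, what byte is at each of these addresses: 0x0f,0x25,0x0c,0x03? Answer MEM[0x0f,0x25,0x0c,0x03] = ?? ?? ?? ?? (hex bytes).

[0] 0x01->0x21 len=4 : 98 7f 2d d6
[1] 0x18->0x0b len=5 : 7e 8a cb 32 35
[2] 0x23->0x25 len=2 : 2d d6
[3] 0x01->0x1e len=7 : 98 7f 2d d6 1e a3 a8
query mem[0x0f]=0x35, mem[0x25]=0x2d, mem[0x0c]=0x8a, mem[0x03]=0x2d

MEM[0x0f,0x25,0x0c,0x03] = 35 2d 8a 2d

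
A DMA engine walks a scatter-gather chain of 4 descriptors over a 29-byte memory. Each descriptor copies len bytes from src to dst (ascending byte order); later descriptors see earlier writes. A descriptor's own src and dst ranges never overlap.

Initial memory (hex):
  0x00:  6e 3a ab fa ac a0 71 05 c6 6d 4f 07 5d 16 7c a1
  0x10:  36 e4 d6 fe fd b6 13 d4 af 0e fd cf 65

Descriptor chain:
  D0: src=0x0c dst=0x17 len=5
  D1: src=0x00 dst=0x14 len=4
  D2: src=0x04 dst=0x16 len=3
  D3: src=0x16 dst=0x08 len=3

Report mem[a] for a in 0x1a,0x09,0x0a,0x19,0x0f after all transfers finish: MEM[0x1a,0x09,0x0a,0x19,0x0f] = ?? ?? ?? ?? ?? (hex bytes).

D0: mem[0x17..0x1b] <- [5d 16 7c a1 36]
D1: mem[0x14..0x17] <- [6e 3a ab fa]
D2: mem[0x16..0x18] <- [ac a0 71]
D3: mem[0x08..0x0a] <- [ac a0 71]
query mem[0x1a]=0xa1, mem[0x09]=0xa0, mem[0x0a]=0x71, mem[0x19]=0x7c, mem[0x0f]=0xa1

MEM[0x1a,0x09,0x0a,0x19,0x0f] = a1 a0 71 7c a1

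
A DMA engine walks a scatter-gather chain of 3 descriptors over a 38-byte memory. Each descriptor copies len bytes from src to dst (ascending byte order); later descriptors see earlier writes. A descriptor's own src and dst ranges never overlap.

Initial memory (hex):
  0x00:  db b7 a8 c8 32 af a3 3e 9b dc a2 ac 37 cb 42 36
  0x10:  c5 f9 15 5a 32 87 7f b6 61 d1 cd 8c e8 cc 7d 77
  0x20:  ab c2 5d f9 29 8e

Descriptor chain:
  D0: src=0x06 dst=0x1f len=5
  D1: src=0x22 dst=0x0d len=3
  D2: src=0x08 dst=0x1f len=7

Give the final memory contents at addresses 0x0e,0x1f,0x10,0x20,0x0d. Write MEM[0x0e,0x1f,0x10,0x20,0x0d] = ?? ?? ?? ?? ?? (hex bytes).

MEM[0x0e,0x1f,0x10,0x20,0x0d] = a2 9b c5 dc dc

D0: mem[0x1f..0x23] <- [a3 3e 9b dc a2]
D1: mem[0x0d..0x0f] <- [dc a2 29]
D2: mem[0x1f..0x25] <- [9b dc a2 ac 37 dc a2]
query mem[0x0e]=0xa2, mem[0x1f]=0x9b, mem[0x10]=0xc5, mem[0x20]=0xdc, mem[0x0d]=0xdc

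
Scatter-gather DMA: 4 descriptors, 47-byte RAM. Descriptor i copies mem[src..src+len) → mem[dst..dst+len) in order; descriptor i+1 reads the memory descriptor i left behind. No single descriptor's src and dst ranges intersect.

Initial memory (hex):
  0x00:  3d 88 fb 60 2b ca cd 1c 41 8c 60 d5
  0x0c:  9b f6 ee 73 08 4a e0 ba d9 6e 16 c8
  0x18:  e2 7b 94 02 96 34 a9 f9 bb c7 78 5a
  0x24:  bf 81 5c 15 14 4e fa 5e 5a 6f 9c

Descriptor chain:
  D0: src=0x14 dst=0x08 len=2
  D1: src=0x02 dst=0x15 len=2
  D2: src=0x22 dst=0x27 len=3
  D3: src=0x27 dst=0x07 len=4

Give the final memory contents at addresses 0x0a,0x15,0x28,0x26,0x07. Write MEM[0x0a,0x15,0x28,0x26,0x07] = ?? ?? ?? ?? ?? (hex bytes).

D0: mem[0x08..0x09] <- [d9 6e]
D1: mem[0x15..0x16] <- [fb 60]
D2: mem[0x27..0x29] <- [78 5a bf]
D3: mem[0x07..0x0a] <- [78 5a bf fa]
query mem[0x0a]=0xfa, mem[0x15]=0xfb, mem[0x28]=0x5a, mem[0x26]=0x5c, mem[0x07]=0x78

MEM[0x0a,0x15,0x28,0x26,0x07] = fa fb 5a 5c 78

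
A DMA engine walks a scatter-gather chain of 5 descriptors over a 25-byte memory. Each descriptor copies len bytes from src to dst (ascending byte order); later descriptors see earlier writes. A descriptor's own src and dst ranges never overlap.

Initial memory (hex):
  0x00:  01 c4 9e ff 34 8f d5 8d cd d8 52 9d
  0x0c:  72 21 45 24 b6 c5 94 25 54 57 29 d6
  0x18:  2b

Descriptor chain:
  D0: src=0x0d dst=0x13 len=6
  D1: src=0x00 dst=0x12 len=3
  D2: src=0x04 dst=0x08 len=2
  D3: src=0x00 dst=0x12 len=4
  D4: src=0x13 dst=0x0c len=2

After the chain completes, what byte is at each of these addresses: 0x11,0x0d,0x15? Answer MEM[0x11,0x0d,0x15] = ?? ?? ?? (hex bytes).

MEM[0x11,0x0d,0x15] = c5 9e ff

  after D0: wrote 6B at 0x13 = 214524b6c594
  after D1: wrote 3B at 0x12 = 01c49e
  after D2: wrote 2B at 0x08 = 348f
  after D3: wrote 4B at 0x12 = 01c49eff
  after D4: wrote 2B at 0x0c = c49e
query mem[0x11]=0xc5, mem[0x0d]=0x9e, mem[0x15]=0xff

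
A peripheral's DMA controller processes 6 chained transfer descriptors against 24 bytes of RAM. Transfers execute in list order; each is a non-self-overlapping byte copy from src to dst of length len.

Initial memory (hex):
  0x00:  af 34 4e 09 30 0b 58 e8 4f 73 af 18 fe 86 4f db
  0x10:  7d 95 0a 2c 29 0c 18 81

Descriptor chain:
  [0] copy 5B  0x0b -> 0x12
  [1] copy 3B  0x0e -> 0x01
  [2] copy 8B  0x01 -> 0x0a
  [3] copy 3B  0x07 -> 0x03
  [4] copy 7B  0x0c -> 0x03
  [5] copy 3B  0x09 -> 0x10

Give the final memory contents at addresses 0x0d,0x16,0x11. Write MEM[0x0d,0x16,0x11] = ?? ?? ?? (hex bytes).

#0 dst[0x12+5] := {0x18,0xfe,0x86,0x4f,0xdb}
#1 dst[0x01+3] := {0x4f,0xdb,0x7d}
#2 dst[0x0a+8] := {0x4f,0xdb,0x7d,0x30,0x0b,0x58,0xe8,0x4f}
#3 dst[0x03+3] := {0xe8,0x4f,0x73}
#4 dst[0x03+7] := {0x7d,0x30,0x0b,0x58,0xe8,0x4f,0x18}
#5 dst[0x10+3] := {0x18,0x4f,0xdb}
query mem[0x0d]=0x30, mem[0x16]=0xdb, mem[0x11]=0x4f

MEM[0x0d,0x16,0x11] = 30 db 4f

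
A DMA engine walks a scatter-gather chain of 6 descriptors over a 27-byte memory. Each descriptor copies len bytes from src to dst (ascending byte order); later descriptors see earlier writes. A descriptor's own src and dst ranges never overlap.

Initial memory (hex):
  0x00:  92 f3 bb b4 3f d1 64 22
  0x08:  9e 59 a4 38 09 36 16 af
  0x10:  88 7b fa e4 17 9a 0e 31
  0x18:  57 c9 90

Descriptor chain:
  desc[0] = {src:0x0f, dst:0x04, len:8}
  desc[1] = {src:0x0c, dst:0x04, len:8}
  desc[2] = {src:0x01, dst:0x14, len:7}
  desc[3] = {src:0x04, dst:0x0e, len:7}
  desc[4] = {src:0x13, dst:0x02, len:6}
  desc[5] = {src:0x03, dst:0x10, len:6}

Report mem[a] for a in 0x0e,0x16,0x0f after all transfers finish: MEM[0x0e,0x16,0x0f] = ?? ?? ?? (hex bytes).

  after D0: wrote 8B at 0x04 = af887bfae4179a0e
  after D1: wrote 8B at 0x04 = 093616af887bfae4
  after D2: wrote 7B at 0x14 = f3bbb4093616af
  after D3: wrote 7B at 0x0e = 093616af887bfa
  after D4: wrote 6B at 0x02 = 7bfabbb40936
  after D5: wrote 6B at 0x10 = fabbb4093688
query mem[0x0e]=0x09, mem[0x16]=0xb4, mem[0x0f]=0x36

MEM[0x0e,0x16,0x0f] = 09 b4 36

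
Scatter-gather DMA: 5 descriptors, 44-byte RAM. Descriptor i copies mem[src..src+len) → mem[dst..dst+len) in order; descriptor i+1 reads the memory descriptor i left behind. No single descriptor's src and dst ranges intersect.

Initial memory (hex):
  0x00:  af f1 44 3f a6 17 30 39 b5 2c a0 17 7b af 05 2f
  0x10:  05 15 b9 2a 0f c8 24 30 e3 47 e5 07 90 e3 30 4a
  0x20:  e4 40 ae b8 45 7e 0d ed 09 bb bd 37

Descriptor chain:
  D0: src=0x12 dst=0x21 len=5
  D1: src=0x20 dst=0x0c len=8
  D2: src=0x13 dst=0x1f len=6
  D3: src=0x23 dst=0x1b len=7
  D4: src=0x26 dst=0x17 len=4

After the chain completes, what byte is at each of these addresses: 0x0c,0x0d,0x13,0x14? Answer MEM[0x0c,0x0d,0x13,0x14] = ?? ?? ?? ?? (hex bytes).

[0] 0x12->0x21 len=5 : b9 2a 0f c8 24
[1] 0x20->0x0c len=8 : e4 b9 2a 0f c8 24 0d ed
[2] 0x13->0x1f len=6 : ed 0f c8 24 30 e3
[3] 0x23->0x1b len=7 : 30 e3 24 0d ed 09 bb
[4] 0x26->0x17 len=4 : 0d ed 09 bb
query mem[0x0c]=0xe4, mem[0x0d]=0xb9, mem[0x13]=0xed, mem[0x14]=0x0f

MEM[0x0c,0x0d,0x13,0x14] = e4 b9 ed 0f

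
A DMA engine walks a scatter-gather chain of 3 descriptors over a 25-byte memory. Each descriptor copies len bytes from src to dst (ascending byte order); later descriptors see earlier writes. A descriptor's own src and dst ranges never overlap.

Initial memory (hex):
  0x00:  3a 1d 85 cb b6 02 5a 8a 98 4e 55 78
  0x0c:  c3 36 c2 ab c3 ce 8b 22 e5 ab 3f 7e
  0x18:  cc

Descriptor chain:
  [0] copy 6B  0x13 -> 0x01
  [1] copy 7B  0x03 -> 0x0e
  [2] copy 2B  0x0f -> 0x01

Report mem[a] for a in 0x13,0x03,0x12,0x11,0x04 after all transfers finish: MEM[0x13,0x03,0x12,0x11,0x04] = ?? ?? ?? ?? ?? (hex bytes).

MEM[0x13,0x03,0x12,0x11,0x04] = 98 ab 8a cc 3f

#0 dst[0x01+6] := {0x22,0xe5,0xab,0x3f,0x7e,0xcc}
#1 dst[0x0e+7] := {0xab,0x3f,0x7e,0xcc,0x8a,0x98,0x4e}
#2 dst[0x01+2] := {0x3f,0x7e}
query mem[0x13]=0x98, mem[0x03]=0xab, mem[0x12]=0x8a, mem[0x11]=0xcc, mem[0x04]=0x3f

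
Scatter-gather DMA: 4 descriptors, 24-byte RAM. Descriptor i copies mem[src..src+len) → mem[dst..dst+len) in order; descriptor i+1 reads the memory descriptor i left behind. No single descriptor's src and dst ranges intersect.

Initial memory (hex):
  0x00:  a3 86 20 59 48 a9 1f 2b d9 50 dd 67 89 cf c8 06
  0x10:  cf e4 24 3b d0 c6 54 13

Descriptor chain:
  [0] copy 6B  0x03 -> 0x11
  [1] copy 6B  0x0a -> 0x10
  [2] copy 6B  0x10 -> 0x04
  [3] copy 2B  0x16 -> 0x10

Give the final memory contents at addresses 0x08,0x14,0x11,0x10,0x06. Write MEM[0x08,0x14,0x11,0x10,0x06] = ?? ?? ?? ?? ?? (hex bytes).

MEM[0x08,0x14,0x11,0x10,0x06] = c8 c8 13 d9 89

[0] 0x03->0x11 len=6 : 59 48 a9 1f 2b d9
[1] 0x0a->0x10 len=6 : dd 67 89 cf c8 06
[2] 0x10->0x04 len=6 : dd 67 89 cf c8 06
[3] 0x16->0x10 len=2 : d9 13
query mem[0x08]=0xc8, mem[0x14]=0xc8, mem[0x11]=0x13, mem[0x10]=0xd9, mem[0x06]=0x89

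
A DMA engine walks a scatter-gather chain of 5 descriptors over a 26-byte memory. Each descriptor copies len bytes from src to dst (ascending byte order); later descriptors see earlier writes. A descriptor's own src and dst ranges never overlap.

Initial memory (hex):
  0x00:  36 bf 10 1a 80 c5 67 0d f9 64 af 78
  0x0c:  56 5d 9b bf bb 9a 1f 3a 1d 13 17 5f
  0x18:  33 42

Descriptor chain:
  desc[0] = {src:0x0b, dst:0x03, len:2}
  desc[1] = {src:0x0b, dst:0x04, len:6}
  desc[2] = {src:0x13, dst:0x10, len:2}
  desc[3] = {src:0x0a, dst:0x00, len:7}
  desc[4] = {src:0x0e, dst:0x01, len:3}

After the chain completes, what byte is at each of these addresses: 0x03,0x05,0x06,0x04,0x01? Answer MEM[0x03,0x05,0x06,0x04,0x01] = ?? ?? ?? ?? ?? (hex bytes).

  after D0: wrote 2B at 0x03 = 7856
  after D1: wrote 6B at 0x04 = 78565d9bbfbb
  after D2: wrote 2B at 0x10 = 3a1d
  after D3: wrote 7B at 0x00 = af78565d9bbf3a
  after D4: wrote 3B at 0x01 = 9bbf3a
query mem[0x03]=0x3a, mem[0x05]=0xbf, mem[0x06]=0x3a, mem[0x04]=0x9b, mem[0x01]=0x9b

MEM[0x03,0x05,0x06,0x04,0x01] = 3a bf 3a 9b 9b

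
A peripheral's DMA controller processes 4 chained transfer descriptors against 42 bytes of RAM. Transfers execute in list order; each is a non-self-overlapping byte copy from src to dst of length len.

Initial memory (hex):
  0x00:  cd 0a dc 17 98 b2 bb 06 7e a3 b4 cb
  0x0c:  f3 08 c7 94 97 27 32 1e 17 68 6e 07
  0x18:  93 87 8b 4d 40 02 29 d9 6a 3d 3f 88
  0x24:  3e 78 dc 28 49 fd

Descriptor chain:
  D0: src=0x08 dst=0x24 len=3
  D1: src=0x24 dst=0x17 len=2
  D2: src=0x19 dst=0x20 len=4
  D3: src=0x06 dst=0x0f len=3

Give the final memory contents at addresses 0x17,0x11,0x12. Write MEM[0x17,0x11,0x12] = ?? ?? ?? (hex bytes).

MEM[0x17,0x11,0x12] = 7e 7e 32

D0: mem[0x24..0x26] <- [7e a3 b4]
D1: mem[0x17..0x18] <- [7e a3]
D2: mem[0x20..0x23] <- [87 8b 4d 40]
D3: mem[0x0f..0x11] <- [bb 06 7e]
query mem[0x17]=0x7e, mem[0x11]=0x7e, mem[0x12]=0x32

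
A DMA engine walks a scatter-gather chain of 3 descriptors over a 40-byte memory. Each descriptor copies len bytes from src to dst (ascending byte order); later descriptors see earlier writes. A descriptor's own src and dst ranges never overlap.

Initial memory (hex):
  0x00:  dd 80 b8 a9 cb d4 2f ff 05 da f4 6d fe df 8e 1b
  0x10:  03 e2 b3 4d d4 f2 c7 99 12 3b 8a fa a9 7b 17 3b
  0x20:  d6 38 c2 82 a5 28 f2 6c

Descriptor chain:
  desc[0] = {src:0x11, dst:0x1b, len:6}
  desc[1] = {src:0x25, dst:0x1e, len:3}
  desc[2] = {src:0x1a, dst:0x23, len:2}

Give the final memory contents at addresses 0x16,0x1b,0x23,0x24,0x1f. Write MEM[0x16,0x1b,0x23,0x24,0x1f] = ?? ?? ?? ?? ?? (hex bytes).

D0: mem[0x1b..0x20] <- [e2 b3 4d d4 f2 c7]
D1: mem[0x1e..0x20] <- [28 f2 6c]
D2: mem[0x23..0x24] <- [8a e2]
query mem[0x16]=0xc7, mem[0x1b]=0xe2, mem[0x23]=0x8a, mem[0x24]=0xe2, mem[0x1f]=0xf2

MEM[0x16,0x1b,0x23,0x24,0x1f] = c7 e2 8a e2 f2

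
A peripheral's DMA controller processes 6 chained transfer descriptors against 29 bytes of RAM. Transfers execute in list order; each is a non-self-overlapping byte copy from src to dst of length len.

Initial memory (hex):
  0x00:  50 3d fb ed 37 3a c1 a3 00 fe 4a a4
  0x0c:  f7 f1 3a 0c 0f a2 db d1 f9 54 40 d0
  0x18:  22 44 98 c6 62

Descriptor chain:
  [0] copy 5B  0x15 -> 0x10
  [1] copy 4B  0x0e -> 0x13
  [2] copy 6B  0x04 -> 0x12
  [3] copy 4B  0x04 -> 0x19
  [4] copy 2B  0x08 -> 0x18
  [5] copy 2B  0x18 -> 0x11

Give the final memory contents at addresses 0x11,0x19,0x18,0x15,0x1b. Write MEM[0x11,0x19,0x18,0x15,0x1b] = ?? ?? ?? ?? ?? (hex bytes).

  after D0: wrote 5B at 0x10 = 5440d02244
  after D1: wrote 4B at 0x13 = 3a0c5440
  after D2: wrote 6B at 0x12 = 373ac1a300fe
  after D3: wrote 4B at 0x19 = 373ac1a3
  after D4: wrote 2B at 0x18 = 00fe
  after D5: wrote 2B at 0x11 = 00fe
query mem[0x11]=0x00, mem[0x19]=0xfe, mem[0x18]=0x00, mem[0x15]=0xa3, mem[0x1b]=0xc1

MEM[0x11,0x19,0x18,0x15,0x1b] = 00 fe 00 a3 c1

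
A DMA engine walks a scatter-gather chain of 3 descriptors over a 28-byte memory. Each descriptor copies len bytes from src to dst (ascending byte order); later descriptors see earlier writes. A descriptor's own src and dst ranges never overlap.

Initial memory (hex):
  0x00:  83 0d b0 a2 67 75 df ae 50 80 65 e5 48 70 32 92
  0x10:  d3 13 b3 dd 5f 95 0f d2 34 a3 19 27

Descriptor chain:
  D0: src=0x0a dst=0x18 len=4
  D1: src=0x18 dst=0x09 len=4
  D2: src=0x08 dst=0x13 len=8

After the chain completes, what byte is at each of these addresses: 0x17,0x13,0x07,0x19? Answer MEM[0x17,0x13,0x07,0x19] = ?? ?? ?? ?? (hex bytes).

#0 dst[0x18+4] := {0x65,0xe5,0x48,0x70}
#1 dst[0x09+4] := {0x65,0xe5,0x48,0x70}
#2 dst[0x13+8] := {0x50,0x65,0xe5,0x48,0x70,0x70,0x32,0x92}
query mem[0x17]=0x70, mem[0x13]=0x50, mem[0x07]=0xae, mem[0x19]=0x32

MEM[0x17,0x13,0x07,0x19] = 70 50 ae 32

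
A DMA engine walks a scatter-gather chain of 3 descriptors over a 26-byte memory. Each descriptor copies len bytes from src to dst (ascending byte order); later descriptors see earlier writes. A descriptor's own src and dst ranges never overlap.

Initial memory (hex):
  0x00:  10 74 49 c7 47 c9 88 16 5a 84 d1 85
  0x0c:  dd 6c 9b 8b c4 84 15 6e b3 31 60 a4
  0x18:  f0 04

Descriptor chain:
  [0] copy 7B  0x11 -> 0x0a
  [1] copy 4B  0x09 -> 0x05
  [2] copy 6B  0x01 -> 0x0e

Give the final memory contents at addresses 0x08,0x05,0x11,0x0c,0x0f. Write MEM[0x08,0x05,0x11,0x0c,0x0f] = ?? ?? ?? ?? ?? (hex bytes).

[0] 0x11->0x0a len=7 : 84 15 6e b3 31 60 a4
[1] 0x09->0x05 len=4 : 84 84 15 6e
[2] 0x01->0x0e len=6 : 74 49 c7 47 84 84
query mem[0x08]=0x6e, mem[0x05]=0x84, mem[0x11]=0x47, mem[0x0c]=0x6e, mem[0x0f]=0x49

MEM[0x08,0x05,0x11,0x0c,0x0f] = 6e 84 47 6e 49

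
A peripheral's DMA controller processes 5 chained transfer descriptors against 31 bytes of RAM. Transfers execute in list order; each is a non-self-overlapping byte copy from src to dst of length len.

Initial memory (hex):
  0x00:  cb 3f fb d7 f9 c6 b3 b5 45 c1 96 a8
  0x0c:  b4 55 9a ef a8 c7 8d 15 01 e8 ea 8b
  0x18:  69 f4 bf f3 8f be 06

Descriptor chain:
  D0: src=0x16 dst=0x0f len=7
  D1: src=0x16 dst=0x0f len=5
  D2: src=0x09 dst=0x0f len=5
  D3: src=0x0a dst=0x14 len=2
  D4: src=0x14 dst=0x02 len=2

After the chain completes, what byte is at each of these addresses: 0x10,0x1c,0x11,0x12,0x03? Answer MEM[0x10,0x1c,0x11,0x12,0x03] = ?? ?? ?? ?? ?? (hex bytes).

MEM[0x10,0x1c,0x11,0x12,0x03] = 96 8f a8 b4 a8

#0 dst[0x0f+7] := {0xea,0x8b,0x69,0xf4,0xbf,0xf3,0x8f}
#1 dst[0x0f+5] := {0xea,0x8b,0x69,0xf4,0xbf}
#2 dst[0x0f+5] := {0xc1,0x96,0xa8,0xb4,0x55}
#3 dst[0x14+2] := {0x96,0xa8}
#4 dst[0x02+2] := {0x96,0xa8}
query mem[0x10]=0x96, mem[0x1c]=0x8f, mem[0x11]=0xa8, mem[0x12]=0xb4, mem[0x03]=0xa8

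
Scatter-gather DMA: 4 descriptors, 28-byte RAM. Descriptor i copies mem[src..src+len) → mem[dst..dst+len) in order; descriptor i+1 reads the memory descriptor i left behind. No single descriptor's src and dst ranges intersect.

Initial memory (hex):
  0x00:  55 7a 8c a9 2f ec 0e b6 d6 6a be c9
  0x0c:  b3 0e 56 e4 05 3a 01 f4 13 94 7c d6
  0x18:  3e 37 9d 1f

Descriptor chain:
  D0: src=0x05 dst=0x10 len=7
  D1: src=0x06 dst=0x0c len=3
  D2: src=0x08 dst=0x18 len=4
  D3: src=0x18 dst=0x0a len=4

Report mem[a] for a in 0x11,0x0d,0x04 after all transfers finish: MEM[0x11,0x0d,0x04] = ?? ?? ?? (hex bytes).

MEM[0x11,0x0d,0x04] = 0e c9 2f

  after D0: wrote 7B at 0x10 = ec0eb6d66abec9
  after D1: wrote 3B at 0x0c = 0eb6d6
  after D2: wrote 4B at 0x18 = d66abec9
  after D3: wrote 4B at 0x0a = d66abec9
query mem[0x11]=0x0e, mem[0x0d]=0xc9, mem[0x04]=0x2f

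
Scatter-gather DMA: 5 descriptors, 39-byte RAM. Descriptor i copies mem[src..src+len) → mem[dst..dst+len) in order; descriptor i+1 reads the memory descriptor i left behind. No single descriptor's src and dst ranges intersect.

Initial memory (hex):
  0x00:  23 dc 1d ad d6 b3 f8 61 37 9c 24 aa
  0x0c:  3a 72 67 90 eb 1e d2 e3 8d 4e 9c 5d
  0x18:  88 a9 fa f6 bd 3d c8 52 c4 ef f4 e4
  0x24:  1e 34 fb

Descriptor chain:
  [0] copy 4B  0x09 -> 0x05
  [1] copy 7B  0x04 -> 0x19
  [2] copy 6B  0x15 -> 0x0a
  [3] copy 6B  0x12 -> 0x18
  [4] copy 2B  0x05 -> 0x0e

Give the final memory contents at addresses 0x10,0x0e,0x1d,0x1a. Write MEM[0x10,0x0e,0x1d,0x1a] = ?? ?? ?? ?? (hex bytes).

MEM[0x10,0x0e,0x1d,0x1a] = eb 9c 5d 8d

#0 dst[0x05+4] := {0x9c,0x24,0xaa,0x3a}
#1 dst[0x19+7] := {0xd6,0x9c,0x24,0xaa,0x3a,0x9c,0x24}
#2 dst[0x0a+6] := {0x4e,0x9c,0x5d,0x88,0xd6,0x9c}
#3 dst[0x18+6] := {0xd2,0xe3,0x8d,0x4e,0x9c,0x5d}
#4 dst[0x0e+2] := {0x9c,0x24}
query mem[0x10]=0xeb, mem[0x0e]=0x9c, mem[0x1d]=0x5d, mem[0x1a]=0x8d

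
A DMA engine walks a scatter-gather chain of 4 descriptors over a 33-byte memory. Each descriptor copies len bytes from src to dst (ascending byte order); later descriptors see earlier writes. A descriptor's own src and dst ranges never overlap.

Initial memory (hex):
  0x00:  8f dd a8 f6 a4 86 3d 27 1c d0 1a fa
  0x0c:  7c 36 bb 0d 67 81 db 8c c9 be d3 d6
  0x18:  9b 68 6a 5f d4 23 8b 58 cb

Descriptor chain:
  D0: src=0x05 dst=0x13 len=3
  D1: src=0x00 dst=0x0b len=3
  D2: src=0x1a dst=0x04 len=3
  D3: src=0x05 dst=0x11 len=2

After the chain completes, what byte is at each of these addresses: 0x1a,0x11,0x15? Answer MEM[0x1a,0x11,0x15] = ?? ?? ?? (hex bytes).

  after D0: wrote 3B at 0x13 = 863d27
  after D1: wrote 3B at 0x0b = 8fdda8
  after D2: wrote 3B at 0x04 = 6a5fd4
  after D3: wrote 2B at 0x11 = 5fd4
query mem[0x1a]=0x6a, mem[0x11]=0x5f, mem[0x15]=0x27

MEM[0x1a,0x11,0x15] = 6a 5f 27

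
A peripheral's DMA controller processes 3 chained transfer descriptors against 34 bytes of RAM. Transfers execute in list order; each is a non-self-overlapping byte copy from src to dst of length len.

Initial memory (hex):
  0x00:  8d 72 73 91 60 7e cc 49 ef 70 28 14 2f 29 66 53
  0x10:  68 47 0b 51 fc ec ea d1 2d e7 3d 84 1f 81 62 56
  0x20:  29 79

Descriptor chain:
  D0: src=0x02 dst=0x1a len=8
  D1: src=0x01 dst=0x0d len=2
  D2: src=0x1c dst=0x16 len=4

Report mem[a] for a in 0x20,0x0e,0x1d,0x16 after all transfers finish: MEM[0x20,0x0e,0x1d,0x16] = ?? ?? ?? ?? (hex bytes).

MEM[0x20,0x0e,0x1d,0x16] = ef 73 7e 60

#0 dst[0x1a+8] := {0x73,0x91,0x60,0x7e,0xcc,0x49,0xef,0x70}
#1 dst[0x0d+2] := {0x72,0x73}
#2 dst[0x16+4] := {0x60,0x7e,0xcc,0x49}
query mem[0x20]=0xef, mem[0x0e]=0x73, mem[0x1d]=0x7e, mem[0x16]=0x60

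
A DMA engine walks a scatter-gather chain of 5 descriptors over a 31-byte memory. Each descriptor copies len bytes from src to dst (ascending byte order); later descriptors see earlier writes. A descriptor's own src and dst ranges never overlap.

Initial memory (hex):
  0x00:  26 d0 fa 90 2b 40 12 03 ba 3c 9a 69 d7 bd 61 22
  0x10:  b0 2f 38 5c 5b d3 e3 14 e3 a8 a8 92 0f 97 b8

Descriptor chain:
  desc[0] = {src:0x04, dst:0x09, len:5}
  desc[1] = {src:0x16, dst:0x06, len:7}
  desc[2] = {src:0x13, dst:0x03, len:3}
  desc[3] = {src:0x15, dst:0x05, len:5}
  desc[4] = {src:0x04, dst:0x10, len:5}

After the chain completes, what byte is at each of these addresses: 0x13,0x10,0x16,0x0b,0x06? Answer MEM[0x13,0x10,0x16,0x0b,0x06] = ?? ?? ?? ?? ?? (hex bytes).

  after D0: wrote 5B at 0x09 = 2b401203ba
  after D1: wrote 7B at 0x06 = e314e3a8a8920f
  after D2: wrote 3B at 0x03 = 5c5bd3
  after D3: wrote 5B at 0x05 = d3e314e3a8
  after D4: wrote 5B at 0x10 = 5bd3e314e3
query mem[0x13]=0x14, mem[0x10]=0x5b, mem[0x16]=0xe3, mem[0x0b]=0x92, mem[0x06]=0xe3

MEM[0x13,0x10,0x16,0x0b,0x06] = 14 5b e3 92 e3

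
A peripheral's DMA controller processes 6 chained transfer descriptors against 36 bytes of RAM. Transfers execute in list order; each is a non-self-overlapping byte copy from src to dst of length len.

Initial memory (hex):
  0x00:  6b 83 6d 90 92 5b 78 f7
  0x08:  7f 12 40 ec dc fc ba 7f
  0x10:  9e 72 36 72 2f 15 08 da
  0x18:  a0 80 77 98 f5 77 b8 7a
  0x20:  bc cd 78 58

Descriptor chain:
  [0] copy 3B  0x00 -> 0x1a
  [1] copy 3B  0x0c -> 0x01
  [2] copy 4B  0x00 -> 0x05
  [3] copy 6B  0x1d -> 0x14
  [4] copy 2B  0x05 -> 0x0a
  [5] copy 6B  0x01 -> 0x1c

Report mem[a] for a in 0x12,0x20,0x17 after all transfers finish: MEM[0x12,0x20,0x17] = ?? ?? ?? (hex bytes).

[0] 0x00->0x1a len=3 : 6b 83 6d
[1] 0x0c->0x01 len=3 : dc fc ba
[2] 0x00->0x05 len=4 : 6b dc fc ba
[3] 0x1d->0x14 len=6 : 77 b8 7a bc cd 78
[4] 0x05->0x0a len=2 : 6b dc
[5] 0x01->0x1c len=6 : dc fc ba 92 6b dc
query mem[0x12]=0x36, mem[0x20]=0x6b, mem[0x17]=0xbc

MEM[0x12,0x20,0x17] = 36 6b bc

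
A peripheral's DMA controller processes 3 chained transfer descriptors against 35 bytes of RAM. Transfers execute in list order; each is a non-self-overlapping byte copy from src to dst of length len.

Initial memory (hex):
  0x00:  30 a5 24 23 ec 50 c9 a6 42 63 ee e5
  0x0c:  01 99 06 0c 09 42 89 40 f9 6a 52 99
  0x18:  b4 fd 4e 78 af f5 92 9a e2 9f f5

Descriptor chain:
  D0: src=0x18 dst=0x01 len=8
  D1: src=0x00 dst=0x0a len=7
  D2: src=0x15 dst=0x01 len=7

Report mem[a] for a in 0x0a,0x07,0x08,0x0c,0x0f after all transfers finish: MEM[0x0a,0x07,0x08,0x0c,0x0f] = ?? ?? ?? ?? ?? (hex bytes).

#0 dst[0x01+8] := {0xb4,0xfd,0x4e,0x78,0xaf,0xf5,0x92,0x9a}
#1 dst[0x0a+7] := {0x30,0xb4,0xfd,0x4e,0x78,0xaf,0xf5}
#2 dst[0x01+7] := {0x6a,0x52,0x99,0xb4,0xfd,0x4e,0x78}
query mem[0x0a]=0x30, mem[0x07]=0x78, mem[0x08]=0x9a, mem[0x0c]=0xfd, mem[0x0f]=0xaf

MEM[0x0a,0x07,0x08,0x0c,0x0f] = 30 78 9a fd af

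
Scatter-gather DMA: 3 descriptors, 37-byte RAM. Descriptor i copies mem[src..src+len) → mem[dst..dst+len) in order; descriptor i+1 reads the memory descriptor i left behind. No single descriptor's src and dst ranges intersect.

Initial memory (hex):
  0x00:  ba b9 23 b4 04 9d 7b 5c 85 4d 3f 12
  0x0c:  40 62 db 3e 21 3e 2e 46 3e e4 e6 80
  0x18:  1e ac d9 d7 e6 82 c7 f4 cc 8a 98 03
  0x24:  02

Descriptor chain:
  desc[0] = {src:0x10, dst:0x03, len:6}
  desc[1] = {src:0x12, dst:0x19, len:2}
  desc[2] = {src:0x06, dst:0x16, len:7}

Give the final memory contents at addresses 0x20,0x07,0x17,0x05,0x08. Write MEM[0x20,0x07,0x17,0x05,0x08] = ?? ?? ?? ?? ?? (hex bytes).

#0 dst[0x03+6] := {0x21,0x3e,0x2e,0x46,0x3e,0xe4}
#1 dst[0x19+2] := {0x2e,0x46}
#2 dst[0x16+7] := {0x46,0x3e,0xe4,0x4d,0x3f,0x12,0x40}
query mem[0x20]=0xcc, mem[0x07]=0x3e, mem[0x17]=0x3e, mem[0x05]=0x2e, mem[0x08]=0xe4

MEM[0x20,0x07,0x17,0x05,0x08] = cc 3e 3e 2e e4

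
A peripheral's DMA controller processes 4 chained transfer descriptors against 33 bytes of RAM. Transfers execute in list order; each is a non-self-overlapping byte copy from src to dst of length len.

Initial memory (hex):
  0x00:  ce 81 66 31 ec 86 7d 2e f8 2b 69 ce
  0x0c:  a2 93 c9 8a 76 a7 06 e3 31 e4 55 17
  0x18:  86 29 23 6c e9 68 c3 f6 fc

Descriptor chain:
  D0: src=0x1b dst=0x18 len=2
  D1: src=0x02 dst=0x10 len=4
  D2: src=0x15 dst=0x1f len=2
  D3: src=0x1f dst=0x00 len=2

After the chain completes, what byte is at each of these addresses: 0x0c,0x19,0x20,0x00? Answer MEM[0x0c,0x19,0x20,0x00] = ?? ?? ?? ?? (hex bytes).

  after D0: wrote 2B at 0x18 = 6ce9
  after D1: wrote 4B at 0x10 = 6631ec86
  after D2: wrote 2B at 0x1f = e455
  after D3: wrote 2B at 0x00 = e455
query mem[0x0c]=0xa2, mem[0x19]=0xe9, mem[0x20]=0x55, mem[0x00]=0xe4

MEM[0x0c,0x19,0x20,0x00] = a2 e9 55 e4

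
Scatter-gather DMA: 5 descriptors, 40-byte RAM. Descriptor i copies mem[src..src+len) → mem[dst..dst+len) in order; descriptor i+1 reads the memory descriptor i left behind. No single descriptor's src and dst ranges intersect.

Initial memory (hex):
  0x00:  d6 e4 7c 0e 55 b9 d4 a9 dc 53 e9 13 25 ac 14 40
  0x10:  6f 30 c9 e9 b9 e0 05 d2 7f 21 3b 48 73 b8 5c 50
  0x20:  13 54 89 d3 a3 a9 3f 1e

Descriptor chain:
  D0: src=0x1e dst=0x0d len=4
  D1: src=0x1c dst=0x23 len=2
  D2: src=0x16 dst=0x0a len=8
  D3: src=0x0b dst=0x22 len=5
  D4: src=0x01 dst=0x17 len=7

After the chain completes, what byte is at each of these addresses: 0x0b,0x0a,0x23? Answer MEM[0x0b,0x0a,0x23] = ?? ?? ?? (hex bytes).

MEM[0x0b,0x0a,0x23] = d2 05 7f

  after D0: wrote 4B at 0x0d = 5c501354
  after D1: wrote 2B at 0x23 = 73b8
  after D2: wrote 8B at 0x0a = 05d27f213b4873b8
  after D3: wrote 5B at 0x22 = d27f213b48
  after D4: wrote 7B at 0x17 = e47c0e55b9d4a9
query mem[0x0b]=0xd2, mem[0x0a]=0x05, mem[0x23]=0x7f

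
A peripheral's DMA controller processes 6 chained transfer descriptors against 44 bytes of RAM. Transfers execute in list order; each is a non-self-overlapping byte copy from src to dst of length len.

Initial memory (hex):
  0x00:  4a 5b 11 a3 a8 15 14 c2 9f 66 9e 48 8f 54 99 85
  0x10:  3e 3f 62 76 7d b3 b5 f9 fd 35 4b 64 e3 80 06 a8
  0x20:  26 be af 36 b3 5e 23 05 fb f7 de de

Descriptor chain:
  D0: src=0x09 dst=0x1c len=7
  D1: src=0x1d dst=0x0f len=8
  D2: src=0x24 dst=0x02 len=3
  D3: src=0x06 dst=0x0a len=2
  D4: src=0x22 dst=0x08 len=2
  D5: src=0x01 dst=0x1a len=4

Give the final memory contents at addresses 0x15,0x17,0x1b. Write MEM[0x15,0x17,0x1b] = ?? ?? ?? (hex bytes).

MEM[0x15,0x17,0x1b] = 36 f9 b3

  after D0: wrote 7B at 0x1c = 669e488f549985
  after D1: wrote 8B at 0x0f = 9e488f54998536b3
  after D2: wrote 3B at 0x02 = b35e23
  after D3: wrote 2B at 0x0a = 14c2
  after D4: wrote 2B at 0x08 = 8536
  after D5: wrote 4B at 0x1a = 5bb35e23
query mem[0x15]=0x36, mem[0x17]=0xf9, mem[0x1b]=0xb3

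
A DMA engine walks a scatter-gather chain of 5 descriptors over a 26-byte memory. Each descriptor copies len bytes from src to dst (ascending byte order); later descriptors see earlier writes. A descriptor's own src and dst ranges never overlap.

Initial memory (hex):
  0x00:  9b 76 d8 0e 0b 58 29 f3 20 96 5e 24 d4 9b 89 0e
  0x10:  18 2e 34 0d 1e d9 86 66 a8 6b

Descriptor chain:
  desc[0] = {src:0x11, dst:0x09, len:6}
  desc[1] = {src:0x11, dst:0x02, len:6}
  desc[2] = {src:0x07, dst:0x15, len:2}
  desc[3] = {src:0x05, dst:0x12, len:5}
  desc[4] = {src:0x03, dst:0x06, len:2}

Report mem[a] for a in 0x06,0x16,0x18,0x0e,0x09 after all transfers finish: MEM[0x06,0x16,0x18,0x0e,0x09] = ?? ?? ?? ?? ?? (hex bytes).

  after D0: wrote 6B at 0x09 = 2e340d1ed986
  after D1: wrote 6B at 0x02 = 2e340d1ed986
  after D2: wrote 2B at 0x15 = 8620
  after D3: wrote 5B at 0x12 = 1ed986202e
  after D4: wrote 2B at 0x06 = 340d
query mem[0x06]=0x34, mem[0x16]=0x2e, mem[0x18]=0xa8, mem[0x0e]=0x86, mem[0x09]=0x2e

MEM[0x06,0x16,0x18,0x0e,0x09] = 34 2e a8 86 2e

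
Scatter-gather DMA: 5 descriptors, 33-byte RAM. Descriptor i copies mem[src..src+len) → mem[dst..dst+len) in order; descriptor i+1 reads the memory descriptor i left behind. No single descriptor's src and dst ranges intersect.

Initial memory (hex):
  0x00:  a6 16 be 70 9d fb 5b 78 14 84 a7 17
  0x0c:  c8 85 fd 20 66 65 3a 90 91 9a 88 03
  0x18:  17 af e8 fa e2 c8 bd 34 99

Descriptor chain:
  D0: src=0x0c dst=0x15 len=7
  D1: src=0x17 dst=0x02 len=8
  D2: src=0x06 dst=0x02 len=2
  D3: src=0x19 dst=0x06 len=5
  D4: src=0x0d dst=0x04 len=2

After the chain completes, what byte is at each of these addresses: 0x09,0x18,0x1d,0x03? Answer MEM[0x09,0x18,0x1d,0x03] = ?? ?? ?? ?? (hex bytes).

MEM[0x09,0x18,0x1d,0x03] = e2 20 c8 e2

  after D0: wrote 7B at 0x15 = c885fd2066653a
  after D1: wrote 8B at 0x02 = fd2066653ae2c8bd
  after D2: wrote 2B at 0x02 = 3ae2
  after D3: wrote 5B at 0x06 = 66653ae2c8
  after D4: wrote 2B at 0x04 = 85fd
query mem[0x09]=0xe2, mem[0x18]=0x20, mem[0x1d]=0xc8, mem[0x03]=0xe2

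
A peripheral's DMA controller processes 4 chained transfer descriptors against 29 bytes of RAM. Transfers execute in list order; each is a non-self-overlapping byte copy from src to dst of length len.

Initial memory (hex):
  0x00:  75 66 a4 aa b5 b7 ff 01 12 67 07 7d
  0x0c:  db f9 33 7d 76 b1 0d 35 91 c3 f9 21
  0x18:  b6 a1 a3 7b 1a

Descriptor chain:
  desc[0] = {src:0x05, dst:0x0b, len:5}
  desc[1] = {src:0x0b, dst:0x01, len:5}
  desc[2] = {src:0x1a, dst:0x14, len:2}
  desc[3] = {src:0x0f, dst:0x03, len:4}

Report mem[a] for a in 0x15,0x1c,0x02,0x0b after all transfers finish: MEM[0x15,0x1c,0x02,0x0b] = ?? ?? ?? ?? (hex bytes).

MEM[0x15,0x1c,0x02,0x0b] = 7b 1a ff b7

  after D0: wrote 5B at 0x0b = b7ff011267
  after D1: wrote 5B at 0x01 = b7ff011267
  after D2: wrote 2B at 0x14 = a37b
  after D3: wrote 4B at 0x03 = 6776b10d
query mem[0x15]=0x7b, mem[0x1c]=0x1a, mem[0x02]=0xff, mem[0x0b]=0xb7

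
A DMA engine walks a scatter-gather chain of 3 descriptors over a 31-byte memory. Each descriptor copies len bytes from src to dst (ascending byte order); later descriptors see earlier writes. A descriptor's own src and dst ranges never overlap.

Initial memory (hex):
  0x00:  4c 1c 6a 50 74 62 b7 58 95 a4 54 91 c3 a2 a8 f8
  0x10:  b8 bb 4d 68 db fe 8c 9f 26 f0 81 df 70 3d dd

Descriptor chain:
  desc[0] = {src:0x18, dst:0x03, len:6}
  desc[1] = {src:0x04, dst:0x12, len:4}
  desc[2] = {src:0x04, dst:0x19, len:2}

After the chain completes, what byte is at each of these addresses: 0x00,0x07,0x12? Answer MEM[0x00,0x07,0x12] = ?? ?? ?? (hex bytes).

MEM[0x00,0x07,0x12] = 4c 70 f0

#0 dst[0x03+6] := {0x26,0xf0,0x81,0xdf,0x70,0x3d}
#1 dst[0x12+4] := {0xf0,0x81,0xdf,0x70}
#2 dst[0x19+2] := {0xf0,0x81}
query mem[0x00]=0x4c, mem[0x07]=0x70, mem[0x12]=0xf0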